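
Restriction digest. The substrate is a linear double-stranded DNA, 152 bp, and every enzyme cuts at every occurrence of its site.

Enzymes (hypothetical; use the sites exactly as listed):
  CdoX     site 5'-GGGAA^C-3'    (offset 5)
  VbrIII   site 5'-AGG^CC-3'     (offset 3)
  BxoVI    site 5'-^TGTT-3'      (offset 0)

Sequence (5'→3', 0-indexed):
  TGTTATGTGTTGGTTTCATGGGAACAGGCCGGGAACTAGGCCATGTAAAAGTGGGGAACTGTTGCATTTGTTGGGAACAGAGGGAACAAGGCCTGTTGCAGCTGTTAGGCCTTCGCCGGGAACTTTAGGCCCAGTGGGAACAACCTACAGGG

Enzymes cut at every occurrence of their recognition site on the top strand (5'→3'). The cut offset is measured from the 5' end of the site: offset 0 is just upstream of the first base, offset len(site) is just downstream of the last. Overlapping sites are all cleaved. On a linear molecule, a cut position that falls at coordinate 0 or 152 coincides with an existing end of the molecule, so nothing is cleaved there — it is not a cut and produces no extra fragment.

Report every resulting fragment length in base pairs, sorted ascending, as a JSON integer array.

Per-enzyme occurrences:
  CdoX (GGGAAC, off=5): starts [19, 30, 53, 72, 81, 117, 135] → cuts [24, 35, 58, 77, 86, 122, 140]
  VbrIII (AGGCC, off=3): starts [25, 37, 88, 106, 126] → cuts [28, 40, 91, 109, 129]
  BxoVI (TGTT, off=0): starts [0, 7, 59, 68, 93, 102] → cuts [7, 59, 68, 93, 102] (position 0 is a terminus of the linear molecule — no cut)

Pooled cuts: [7, 24, 28, 35, 40, 58, 59, 68, 77, 86, 91, 93, 102, 109, 122, 129, 140]

Fragment lengths:
  [0,7): 7 bp
  [7,24): 17 bp
  [24,28): 4 bp
  [28,35): 7 bp
  [35,40): 5 bp
  [40,58): 18 bp
  [58,59): 1 bp
  [59,68): 9 bp
  [68,77): 9 bp
  [77,86): 9 bp
  [86,91): 5 bp
  [91,93): 2 bp
  [93,102): 9 bp
  [102,109): 7 bp
  [109,122): 13 bp
  [122,129): 7 bp
  [129,140): 11 bp
  [140,152): 12 bp

[1,2,4,5,5,7,7,7,7,9,9,9,9,11,12,13,17,18]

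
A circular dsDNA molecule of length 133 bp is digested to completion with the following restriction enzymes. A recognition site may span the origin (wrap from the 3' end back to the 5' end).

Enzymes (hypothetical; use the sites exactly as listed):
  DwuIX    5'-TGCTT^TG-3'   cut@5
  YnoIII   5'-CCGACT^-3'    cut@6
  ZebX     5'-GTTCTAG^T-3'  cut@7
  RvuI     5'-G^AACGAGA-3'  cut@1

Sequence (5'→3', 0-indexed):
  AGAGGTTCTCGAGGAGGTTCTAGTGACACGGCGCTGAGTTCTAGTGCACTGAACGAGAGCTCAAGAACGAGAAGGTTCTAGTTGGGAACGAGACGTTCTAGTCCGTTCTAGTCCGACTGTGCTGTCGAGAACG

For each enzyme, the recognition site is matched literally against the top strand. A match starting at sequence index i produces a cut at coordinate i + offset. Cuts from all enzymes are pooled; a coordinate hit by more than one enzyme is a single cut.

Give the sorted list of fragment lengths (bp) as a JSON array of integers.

[5,7,7,10,11,14,15,16,21,27]

Site scan:
  DwuIX (TGCTTTG, off=5): no sites
  YnoIII (CCGACT, off=6): starts [112] → cuts [118]
  ZebX (GTTCTAGT, off=7): starts [16, 37, 74, 94, 104] → cuts [23, 44, 81, 101, 111]
  RvuI (GAACGAGA, off=1): starts [50, 64, 85, 128] → cuts [51, 65, 86, 129]

All cut coordinates (distinct, sorted): [23, 44, 51, 65, 81, 86, 101, 111, 118, 129]

Fragments:
  23→44: 21 bp
  44→51: 7 bp
  51→65: 14 bp
  65→81: 16 bp
  81→86: 5 bp
  86→101: 15 bp
  101→111: 10 bp
  111→118: 7 bp
  118→129: 11 bp
  129→23 (wrap): 133-129+23 = 27 bp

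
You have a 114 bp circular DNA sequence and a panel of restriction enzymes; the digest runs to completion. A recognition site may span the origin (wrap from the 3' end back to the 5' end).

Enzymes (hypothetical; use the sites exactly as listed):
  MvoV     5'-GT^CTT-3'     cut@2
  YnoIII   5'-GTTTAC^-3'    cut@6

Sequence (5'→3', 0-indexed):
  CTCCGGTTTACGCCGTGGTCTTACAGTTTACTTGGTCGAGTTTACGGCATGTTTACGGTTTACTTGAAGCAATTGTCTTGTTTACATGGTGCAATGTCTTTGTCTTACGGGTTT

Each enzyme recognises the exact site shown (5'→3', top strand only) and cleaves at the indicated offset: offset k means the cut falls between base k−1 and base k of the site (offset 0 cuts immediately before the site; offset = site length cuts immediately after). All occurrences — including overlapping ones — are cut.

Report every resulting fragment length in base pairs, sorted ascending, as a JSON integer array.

[6,7,8,9,11,12,12,13,14,22]

Scan for sites:
  MvoV (GTCTT, off=2): starts [17, 74, 95, 101] → cuts [19, 76, 97, 103]
  YnoIII (GTTTAC, off=6): starts [5, 25, 39, 50, 57, 79] → cuts [11, 31, 45, 56, 63, 85]

All cut coordinates (distinct, sorted): [11, 19, 31, 45, 56, 63, 76, 85, 97, 103]

Fragment lengths:
  11→19: 8 bp
  19→31: 12 bp
  31→45: 14 bp
  45→56: 11 bp
  56→63: 7 bp
  63→76: 13 bp
  76→85: 9 bp
  85→97: 12 bp
  97→103: 6 bp
  103→11 (wrap): 114-103+11 = 22 bp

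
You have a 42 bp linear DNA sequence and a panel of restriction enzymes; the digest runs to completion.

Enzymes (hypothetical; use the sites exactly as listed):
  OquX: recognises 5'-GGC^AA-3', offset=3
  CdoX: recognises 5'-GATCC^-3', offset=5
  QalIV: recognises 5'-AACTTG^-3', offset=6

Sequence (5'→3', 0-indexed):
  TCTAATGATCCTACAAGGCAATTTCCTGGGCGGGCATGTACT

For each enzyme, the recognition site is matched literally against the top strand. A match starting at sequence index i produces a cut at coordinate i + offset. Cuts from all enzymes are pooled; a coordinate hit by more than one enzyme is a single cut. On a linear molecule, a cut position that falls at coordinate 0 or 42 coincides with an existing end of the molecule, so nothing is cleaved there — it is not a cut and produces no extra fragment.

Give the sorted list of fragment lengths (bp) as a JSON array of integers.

Scan for sites:
  OquX (GGCAA, off=3): starts [16] → cuts [19]
  CdoX (GATCC, off=5): starts [6] → cuts [11]
  QalIV (AACTTG, off=6): no sites

All cut coordinates (distinct, sorted): [11, 19]

Fragments:
  [0,11): 11 bp
  [11,19): 8 bp
  [19,42): 23 bp

[8,11,23]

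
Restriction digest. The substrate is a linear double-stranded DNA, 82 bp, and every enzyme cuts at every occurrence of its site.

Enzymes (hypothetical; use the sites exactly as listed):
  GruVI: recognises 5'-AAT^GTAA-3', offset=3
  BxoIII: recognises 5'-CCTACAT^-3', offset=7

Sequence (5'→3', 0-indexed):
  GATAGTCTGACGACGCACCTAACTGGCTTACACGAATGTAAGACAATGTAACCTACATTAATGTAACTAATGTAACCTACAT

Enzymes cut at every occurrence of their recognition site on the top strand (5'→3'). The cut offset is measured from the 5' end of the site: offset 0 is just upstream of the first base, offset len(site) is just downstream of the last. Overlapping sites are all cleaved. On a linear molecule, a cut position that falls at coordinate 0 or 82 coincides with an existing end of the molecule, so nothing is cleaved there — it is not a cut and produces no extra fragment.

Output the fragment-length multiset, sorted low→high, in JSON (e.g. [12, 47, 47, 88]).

Per-enzyme occurrences:
  GruVI AATGTAA/3: at [34, 44, 59, 68] ⇒ [37, 47, 62, 71]
  BxoIII CCTACAT/7: at [51, 75] ⇒ [58] (position 82 is a terminus of the linear molecule — no cut)

All cut coordinates (distinct, sorted): [37, 47, 58, 62, 71]

Fragments:
  [0,37): 37 bp
  [37,47): 10 bp
  [47,58): 11 bp
  [58,62): 4 bp
  [62,71): 9 bp
  [71,82): 11 bp

[4,9,10,11,11,37]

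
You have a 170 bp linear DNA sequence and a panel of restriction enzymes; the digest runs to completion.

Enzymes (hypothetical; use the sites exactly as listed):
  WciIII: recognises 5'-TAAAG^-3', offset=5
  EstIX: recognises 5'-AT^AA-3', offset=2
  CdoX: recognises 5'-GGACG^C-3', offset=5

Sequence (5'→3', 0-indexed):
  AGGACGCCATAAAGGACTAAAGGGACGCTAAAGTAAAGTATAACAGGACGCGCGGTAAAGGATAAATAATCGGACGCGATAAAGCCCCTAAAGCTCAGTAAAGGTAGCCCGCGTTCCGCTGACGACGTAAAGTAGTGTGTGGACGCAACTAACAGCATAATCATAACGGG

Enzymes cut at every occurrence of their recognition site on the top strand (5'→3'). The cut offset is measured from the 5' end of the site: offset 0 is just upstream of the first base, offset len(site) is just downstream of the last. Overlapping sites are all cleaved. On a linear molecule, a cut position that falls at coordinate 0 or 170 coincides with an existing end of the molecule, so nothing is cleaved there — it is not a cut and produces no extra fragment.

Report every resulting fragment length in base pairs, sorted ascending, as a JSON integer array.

[3,3,4,4,4,4,4,5,5,6,6,6,6,8,9,9,9,10,10,13,13,29]

Per-enzyme occurrences:
  WciIII (TAAAG, off=5): starts [9, 17, 28, 33, 55, 79, 88, 98, 127] → cuts [14, 22, 33, 38, 60, 84, 93, 103, 132]
  EstIX (ATAA, off=2): starts [8, 39, 61, 65, 78, 156, 162] → cuts [10, 41, 63, 67, 80, 158, 164]
  CdoX (GGACGC, off=5): starts [1, 22, 45, 71, 140] → cuts [6, 27, 50, 76, 145]

Pooled cuts: [6, 10, 14, 22, 27, 33, 38, 41, 50, 60, 63, 67, 76, 80, 84, 93, 103, 132, 145, 158, 164]

Fragments:
  [0,6): 6 bp
  [6,10): 4 bp
  [10,14): 4 bp
  [14,22): 8 bp
  [22,27): 5 bp
  [27,33): 6 bp
  [33,38): 5 bp
  [38,41): 3 bp
  [41,50): 9 bp
  [50,60): 10 bp
  [60,63): 3 bp
  [63,67): 4 bp
  [67,76): 9 bp
  [76,80): 4 bp
  [80,84): 4 bp
  [84,93): 9 bp
  [93,103): 10 bp
  [103,132): 29 bp
  [132,145): 13 bp
  [145,158): 13 bp
  [158,164): 6 bp
  [164,170): 6 bp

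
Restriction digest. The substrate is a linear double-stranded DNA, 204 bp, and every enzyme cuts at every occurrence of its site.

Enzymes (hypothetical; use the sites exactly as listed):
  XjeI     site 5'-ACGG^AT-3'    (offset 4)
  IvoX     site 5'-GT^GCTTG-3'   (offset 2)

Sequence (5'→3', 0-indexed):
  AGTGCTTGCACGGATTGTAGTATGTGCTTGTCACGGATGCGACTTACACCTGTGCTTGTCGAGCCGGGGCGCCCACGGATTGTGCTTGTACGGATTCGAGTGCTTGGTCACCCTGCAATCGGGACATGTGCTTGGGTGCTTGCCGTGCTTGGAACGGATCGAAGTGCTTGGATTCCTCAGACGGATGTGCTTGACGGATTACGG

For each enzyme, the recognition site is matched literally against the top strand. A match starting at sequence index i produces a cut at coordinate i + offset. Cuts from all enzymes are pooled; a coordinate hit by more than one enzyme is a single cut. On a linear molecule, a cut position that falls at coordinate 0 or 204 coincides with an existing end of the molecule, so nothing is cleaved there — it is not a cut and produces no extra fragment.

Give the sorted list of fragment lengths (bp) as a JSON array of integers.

[3,4,5,7,8,8,8,9,9,10,10,11,11,12,17,19,25,28]

Per-enzyme occurrences:
  XjeI ACGGAT/4: at [9, 32, 74, 89, 153, 180, 193] ⇒ [13, 36, 78, 93, 157, 184, 197]
  IvoX GTGCTTG/2: at [1, 23, 51, 81, 99, 127, 135, 144, 163, 186] ⇒ [3, 25, 53, 83, 101, 129, 137, 146, 165, 188]

Pooled cuts: [3, 13, 25, 36, 53, 78, 83, 93, 101, 129, 137, 146, 157, 165, 184, 188, 197]

Fragment lengths:
  [0,3): 3 bp
  [3,13): 10 bp
  [13,25): 12 bp
  [25,36): 11 bp
  [36,53): 17 bp
  [53,78): 25 bp
  [78,83): 5 bp
  [83,93): 10 bp
  [93,101): 8 bp
  [101,129): 28 bp
  [129,137): 8 bp
  [137,146): 9 bp
  [146,157): 11 bp
  [157,165): 8 bp
  [165,184): 19 bp
  [184,188): 4 bp
  [188,197): 9 bp
  [197,204): 7 bp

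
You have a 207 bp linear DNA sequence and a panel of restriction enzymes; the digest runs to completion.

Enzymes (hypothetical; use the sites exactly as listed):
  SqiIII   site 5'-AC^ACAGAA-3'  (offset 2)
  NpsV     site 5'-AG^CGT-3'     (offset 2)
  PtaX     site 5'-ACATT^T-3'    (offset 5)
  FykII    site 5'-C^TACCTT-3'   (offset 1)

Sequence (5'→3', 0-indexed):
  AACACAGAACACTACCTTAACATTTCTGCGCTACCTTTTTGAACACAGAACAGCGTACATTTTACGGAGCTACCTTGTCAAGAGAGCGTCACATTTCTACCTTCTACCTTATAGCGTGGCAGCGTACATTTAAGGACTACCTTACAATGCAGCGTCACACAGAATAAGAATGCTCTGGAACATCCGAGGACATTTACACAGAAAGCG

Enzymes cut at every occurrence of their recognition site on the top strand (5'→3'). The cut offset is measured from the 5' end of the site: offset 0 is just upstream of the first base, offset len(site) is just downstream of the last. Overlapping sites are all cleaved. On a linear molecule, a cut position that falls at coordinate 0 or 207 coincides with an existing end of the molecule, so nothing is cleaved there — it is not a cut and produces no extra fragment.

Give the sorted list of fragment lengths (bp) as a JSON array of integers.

Scan for sites:
  SqiIII (ACACAGAA, off=2): starts [1, 42, 156, 195] → cuts [3, 44, 158, 197]
  NpsV (AGCGT, off=2): starts [51, 84, 112, 120, 150] → cuts [53, 86, 114, 122, 152]
  PtaX (ACATTT, off=5): starts [19, 56, 90, 125, 189] → cuts [24, 61, 95, 130, 194]
  FykII (CTACCTT, off=1): starts [11, 30, 69, 96, 103, 136] → cuts [12, 31, 70, 97, 104, 137]

All cut coordinates (distinct, sorted): [3, 12, 24, 31, 44, 53, 61, 70, 86, 95, 97, 104, 114, 122, 130, 137, 152, 158, 194, 197]

Fragments:
  [0,3): 3 bp
  [3,12): 9 bp
  [12,24): 12 bp
  [24,31): 7 bp
  [31,44): 13 bp
  [44,53): 9 bp
  [53,61): 8 bp
  [61,70): 9 bp
  [70,86): 16 bp
  [86,95): 9 bp
  [95,97): 2 bp
  [97,104): 7 bp
  [104,114): 10 bp
  [114,122): 8 bp
  [122,130): 8 bp
  [130,137): 7 bp
  [137,152): 15 bp
  [152,158): 6 bp
  [158,194): 36 bp
  [194,197): 3 bp
  [197,207): 10 bp

[2,3,3,6,7,7,7,8,8,8,9,9,9,9,10,10,12,13,15,16,36]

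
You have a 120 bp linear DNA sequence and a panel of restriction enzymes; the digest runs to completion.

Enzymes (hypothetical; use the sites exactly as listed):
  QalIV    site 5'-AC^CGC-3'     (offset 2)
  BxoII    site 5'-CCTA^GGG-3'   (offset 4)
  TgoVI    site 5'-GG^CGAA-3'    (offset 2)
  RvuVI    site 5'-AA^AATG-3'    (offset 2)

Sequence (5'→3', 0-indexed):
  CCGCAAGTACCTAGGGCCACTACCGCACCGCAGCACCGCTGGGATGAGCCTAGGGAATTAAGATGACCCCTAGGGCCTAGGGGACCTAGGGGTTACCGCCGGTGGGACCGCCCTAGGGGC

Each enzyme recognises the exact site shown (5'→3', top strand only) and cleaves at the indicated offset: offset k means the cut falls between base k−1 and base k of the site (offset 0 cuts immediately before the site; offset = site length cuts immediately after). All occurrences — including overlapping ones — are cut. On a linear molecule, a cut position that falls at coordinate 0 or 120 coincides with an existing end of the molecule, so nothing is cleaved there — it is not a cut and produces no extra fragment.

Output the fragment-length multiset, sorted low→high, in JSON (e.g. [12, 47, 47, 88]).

Per-enzyme occurrences:
  QalIV ACCGC/2: at [21, 26, 34, 94, 106] ⇒ [23, 28, 36, 96, 108]
  BxoII CCTAGGG/4: at [9, 48, 68, 75, 84, 111] ⇒ [13, 52, 72, 79, 88, 115]
  TgoVI (GGCGAA, off=2): no sites
  RvuVI (AAAATG, off=2): no sites

All cut coordinates (distinct, sorted): [13, 23, 28, 36, 52, 72, 79, 88, 96, 108, 115]

Fragments:
  [0,13): 13 bp
  [13,23): 10 bp
  [23,28): 5 bp
  [28,36): 8 bp
  [36,52): 16 bp
  [52,72): 20 bp
  [72,79): 7 bp
  [79,88): 9 bp
  [88,96): 8 bp
  [96,108): 12 bp
  [108,115): 7 bp
  [115,120): 5 bp

[5,5,7,7,8,8,9,10,12,13,16,20]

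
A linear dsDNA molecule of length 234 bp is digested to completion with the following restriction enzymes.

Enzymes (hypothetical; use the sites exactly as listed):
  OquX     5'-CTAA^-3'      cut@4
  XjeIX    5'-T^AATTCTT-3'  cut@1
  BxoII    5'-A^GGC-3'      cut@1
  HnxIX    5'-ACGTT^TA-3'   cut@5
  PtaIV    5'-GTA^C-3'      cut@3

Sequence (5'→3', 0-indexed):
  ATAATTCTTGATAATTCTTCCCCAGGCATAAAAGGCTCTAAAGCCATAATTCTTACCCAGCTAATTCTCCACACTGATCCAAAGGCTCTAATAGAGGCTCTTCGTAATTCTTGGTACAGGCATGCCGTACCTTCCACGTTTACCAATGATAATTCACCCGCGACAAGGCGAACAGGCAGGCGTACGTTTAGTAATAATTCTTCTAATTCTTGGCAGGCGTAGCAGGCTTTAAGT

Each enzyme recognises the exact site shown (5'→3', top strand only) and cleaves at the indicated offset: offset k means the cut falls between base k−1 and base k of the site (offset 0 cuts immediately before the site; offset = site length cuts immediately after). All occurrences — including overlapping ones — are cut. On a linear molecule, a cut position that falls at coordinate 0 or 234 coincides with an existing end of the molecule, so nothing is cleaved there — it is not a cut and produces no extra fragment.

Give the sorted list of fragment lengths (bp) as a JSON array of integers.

[2,2,2,4,4,4,6,6,7,8,8,8,9,9,9,9,10,10,10,11,11,11,12,17,19,26]

Scan for sites:
  OquX (CTAA, off=4): starts [37, 60, 87, 202] → cuts [41, 64, 91, 206]
  XjeIX (TAATTCTT, off=1): starts [1, 11, 46, 104, 194, 203] → cuts [2, 12, 47, 105, 195, 204]
  BxoII (AGGC, off=1): starts [23, 32, 82, 94, 117, 165, 173, 177, 214, 223] → cuts [24, 33, 83, 95, 118, 166, 174, 178, 215, 224]
  HnxIX (ACGTTTA, off=5): starts [135, 183] → cuts [140, 188]
  PtaIV (GTAC, off=3): starts [113, 126, 181] → cuts [116, 129, 184]

Pooled cuts: [2, 12, 24, 33, 41, 47, 64, 83, 91, 95, 105, 116, 118, 129, 140, 166, 174, 178, 184, 188, 195, 204, 206, 215, 224]

Fragments:
  [0,2): 2 bp
  [2,12): 10 bp
  [12,24): 12 bp
  [24,33): 9 bp
  [33,41): 8 bp
  [41,47): 6 bp
  [47,64): 17 bp
  [64,83): 19 bp
  [83,91): 8 bp
  [91,95): 4 bp
  [95,105): 10 bp
  [105,116): 11 bp
  [116,118): 2 bp
  [118,129): 11 bp
  [129,140): 11 bp
  [140,166): 26 bp
  [166,174): 8 bp
  [174,178): 4 bp
  [178,184): 6 bp
  [184,188): 4 bp
  [188,195): 7 bp
  [195,204): 9 bp
  [204,206): 2 bp
  [206,215): 9 bp
  [215,224): 9 bp
  [224,234): 10 bp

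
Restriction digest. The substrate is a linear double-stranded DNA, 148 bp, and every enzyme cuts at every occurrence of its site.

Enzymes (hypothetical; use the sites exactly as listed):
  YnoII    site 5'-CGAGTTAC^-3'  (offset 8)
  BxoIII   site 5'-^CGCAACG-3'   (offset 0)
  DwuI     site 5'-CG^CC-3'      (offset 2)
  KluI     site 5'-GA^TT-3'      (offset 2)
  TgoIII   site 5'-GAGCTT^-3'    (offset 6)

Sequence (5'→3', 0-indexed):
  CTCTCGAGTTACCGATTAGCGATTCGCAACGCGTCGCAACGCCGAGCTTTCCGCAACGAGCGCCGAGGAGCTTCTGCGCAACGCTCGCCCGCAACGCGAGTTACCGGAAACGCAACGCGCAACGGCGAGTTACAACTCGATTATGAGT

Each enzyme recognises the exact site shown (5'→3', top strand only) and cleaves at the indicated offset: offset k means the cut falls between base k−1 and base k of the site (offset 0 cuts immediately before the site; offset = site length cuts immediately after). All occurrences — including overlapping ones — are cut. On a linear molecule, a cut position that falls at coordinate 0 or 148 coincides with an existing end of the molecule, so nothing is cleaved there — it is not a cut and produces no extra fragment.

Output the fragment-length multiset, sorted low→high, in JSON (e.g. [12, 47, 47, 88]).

Scan for sites:
  YnoII CGAGTTAC/8: at [4, 96, 125] ⇒ [12, 104, 133]
  BxoIII CGCAACG/0: at [24, 34, 51, 76, 89, 110, 117] ⇒ [24, 34, 51, 76, 89, 110, 117]
  DwuI CGCC/2: at [39, 60, 85] ⇒ [41, 62, 87]
  KluI GATT/2: at [13, 20, 138] ⇒ [15, 22, 140]
  TgoIII GAGCTT/6: at [43, 67] ⇒ [49, 73]

Pooled cuts: [12, 15, 22, 24, 34, 41, 49, 51, 62, 73, 76, 87, 89, 104, 110, 117, 133, 140]

Fragment lengths:
  [0,12): 12 bp
  [12,15): 3 bp
  [15,22): 7 bp
  [22,24): 2 bp
  [24,34): 10 bp
  [34,41): 7 bp
  [41,49): 8 bp
  [49,51): 2 bp
  [51,62): 11 bp
  [62,73): 11 bp
  [73,76): 3 bp
  [76,87): 11 bp
  [87,89): 2 bp
  [89,104): 15 bp
  [104,110): 6 bp
  [110,117): 7 bp
  [117,133): 16 bp
  [133,140): 7 bp
  [140,148): 8 bp

[2,2,2,3,3,6,7,7,7,7,8,8,10,11,11,11,12,15,16]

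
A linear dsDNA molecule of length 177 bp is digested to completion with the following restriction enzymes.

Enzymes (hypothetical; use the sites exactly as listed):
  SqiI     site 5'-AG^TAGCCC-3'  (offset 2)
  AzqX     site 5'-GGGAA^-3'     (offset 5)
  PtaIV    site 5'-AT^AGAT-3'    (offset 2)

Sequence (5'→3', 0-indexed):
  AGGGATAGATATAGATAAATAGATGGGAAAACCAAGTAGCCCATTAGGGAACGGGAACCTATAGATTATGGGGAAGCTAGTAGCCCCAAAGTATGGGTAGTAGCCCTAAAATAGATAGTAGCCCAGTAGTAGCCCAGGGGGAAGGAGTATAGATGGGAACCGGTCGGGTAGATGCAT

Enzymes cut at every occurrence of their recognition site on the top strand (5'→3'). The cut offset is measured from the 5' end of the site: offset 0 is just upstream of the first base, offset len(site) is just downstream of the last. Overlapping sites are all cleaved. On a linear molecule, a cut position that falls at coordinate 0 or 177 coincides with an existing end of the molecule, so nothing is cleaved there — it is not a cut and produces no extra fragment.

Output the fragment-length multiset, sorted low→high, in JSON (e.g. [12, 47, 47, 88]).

Per-enzyme occurrences:
  SqiI AGTAGCCC/2: at [34, 78, 98, 116, 127] ⇒ [36, 80, 100, 118, 129]
  AzqX GGGAA/5: at [24, 46, 52, 70, 138, 154] ⇒ [29, 51, 57, 75, 143, 159]
  PtaIV ATAGAT/2: at [4, 10, 18, 60, 110, 148] ⇒ [6, 12, 20, 62, 112, 150]

All cut coordinates (distinct, sorted): [6, 12, 20, 29, 36, 51, 57, 62, 75, 80, 100, 112, 118, 129, 143, 150, 159]

Fragments:
  [0,6): 6 bp
  [6,12): 6 bp
  [12,20): 8 bp
  [20,29): 9 bp
  [29,36): 7 bp
  [36,51): 15 bp
  [51,57): 6 bp
  [57,62): 5 bp
  [62,75): 13 bp
  [75,80): 5 bp
  [80,100): 20 bp
  [100,112): 12 bp
  [112,118): 6 bp
  [118,129): 11 bp
  [129,143): 14 bp
  [143,150): 7 bp
  [150,159): 9 bp
  [159,177): 18 bp

[5,5,6,6,6,6,7,7,8,9,9,11,12,13,14,15,18,20]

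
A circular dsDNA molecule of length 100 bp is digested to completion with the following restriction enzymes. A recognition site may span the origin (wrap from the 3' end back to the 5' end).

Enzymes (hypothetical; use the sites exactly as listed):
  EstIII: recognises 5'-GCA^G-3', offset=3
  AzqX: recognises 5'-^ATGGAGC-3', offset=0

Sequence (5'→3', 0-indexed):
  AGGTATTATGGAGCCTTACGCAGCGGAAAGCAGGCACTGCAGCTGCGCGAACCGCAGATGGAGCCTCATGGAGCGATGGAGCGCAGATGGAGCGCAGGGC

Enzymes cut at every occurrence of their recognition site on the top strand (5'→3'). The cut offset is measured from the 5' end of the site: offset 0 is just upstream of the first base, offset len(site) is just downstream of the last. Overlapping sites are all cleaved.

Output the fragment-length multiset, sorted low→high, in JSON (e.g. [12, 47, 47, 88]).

[1,1,5,6,8,9,10,10,10,10,15,15]

Scan for sites:
  EstIII (GCAG, off=3): starts [19, 29, 38, 53, 82, 93, 98] → cuts [1, 22, 32, 41, 56, 85, 96]
  AzqX (ATGGAGC, off=0): starts [7, 57, 67, 75, 86] → cuts [7, 57, 67, 75, 86]

Pooled cuts: [1, 7, 22, 32, 41, 56, 57, 67, 75, 85, 86, 96]

Fragment lengths:
  1→7: 6 bp
  7→22: 15 bp
  22→32: 10 bp
  32→41: 9 bp
  41→56: 15 bp
  56→57: 1 bp
  57→67: 10 bp
  67→75: 8 bp
  75→85: 10 bp
  85→86: 1 bp
  86→96: 10 bp
  96→1 (wrap): 100-96+1 = 5 bp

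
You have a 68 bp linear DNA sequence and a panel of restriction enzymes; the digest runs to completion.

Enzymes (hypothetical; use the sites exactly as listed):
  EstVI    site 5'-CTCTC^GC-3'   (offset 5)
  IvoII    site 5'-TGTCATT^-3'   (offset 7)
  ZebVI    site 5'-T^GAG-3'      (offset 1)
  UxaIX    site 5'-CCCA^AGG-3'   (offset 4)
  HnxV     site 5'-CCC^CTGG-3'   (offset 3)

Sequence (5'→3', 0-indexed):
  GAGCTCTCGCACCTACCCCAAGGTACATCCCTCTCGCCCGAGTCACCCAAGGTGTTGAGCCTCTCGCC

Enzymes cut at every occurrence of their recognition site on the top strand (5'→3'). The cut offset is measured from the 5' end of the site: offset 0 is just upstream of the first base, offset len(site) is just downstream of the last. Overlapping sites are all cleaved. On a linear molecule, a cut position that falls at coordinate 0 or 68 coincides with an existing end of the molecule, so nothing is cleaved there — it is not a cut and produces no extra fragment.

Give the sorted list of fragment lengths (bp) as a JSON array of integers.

[3,7,8,9,12,14,15]

Scan for sites:
  EstVI (CTCTCGC, off=5): starts [3, 30, 60] → cuts [8, 35, 65]
  IvoII (TGTCATT, off=7): no sites
  ZebVI (TGAG, off=1): starts [55] → cuts [56]
  UxaIX (CCCAAGG, off=4): starts [16, 45] → cuts [20, 49]
  HnxV (CCCCTGG, off=3): no sites

Pooled cuts: [8, 20, 35, 49, 56, 65]

Fragments:
  [0,8): 8 bp
  [8,20): 12 bp
  [20,35): 15 bp
  [35,49): 14 bp
  [49,56): 7 bp
  [56,65): 9 bp
  [65,68): 3 bp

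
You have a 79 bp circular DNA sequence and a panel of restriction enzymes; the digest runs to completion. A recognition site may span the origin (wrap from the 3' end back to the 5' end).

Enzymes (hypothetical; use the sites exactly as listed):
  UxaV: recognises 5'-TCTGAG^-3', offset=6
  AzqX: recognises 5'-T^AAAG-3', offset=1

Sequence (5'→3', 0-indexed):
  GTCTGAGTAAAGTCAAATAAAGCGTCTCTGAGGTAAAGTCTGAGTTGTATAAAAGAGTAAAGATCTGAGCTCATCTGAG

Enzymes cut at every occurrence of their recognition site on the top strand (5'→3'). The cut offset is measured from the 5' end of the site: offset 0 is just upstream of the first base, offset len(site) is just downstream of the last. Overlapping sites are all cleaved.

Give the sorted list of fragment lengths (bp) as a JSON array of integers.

Site scan:
  UxaV TCTGAG/6: at [1, 26, 38, 63, 73] ⇒ [0, 7, 32, 44, 69]
  AzqX TAAAG/1: at [7, 17, 33, 57] ⇒ [8, 18, 34, 58]

Pooled cuts: [0, 7, 8, 18, 32, 34, 44, 58, 69]

Fragments:
  0→7: 7 bp
  7→8: 1 bp
  8→18: 10 bp
  18→32: 14 bp
  32→34: 2 bp
  34→44: 10 bp
  44→58: 14 bp
  58→69: 11 bp
  69→0 (wrap): 79-69+0 = 10 bp

[1,2,7,10,10,10,11,14,14]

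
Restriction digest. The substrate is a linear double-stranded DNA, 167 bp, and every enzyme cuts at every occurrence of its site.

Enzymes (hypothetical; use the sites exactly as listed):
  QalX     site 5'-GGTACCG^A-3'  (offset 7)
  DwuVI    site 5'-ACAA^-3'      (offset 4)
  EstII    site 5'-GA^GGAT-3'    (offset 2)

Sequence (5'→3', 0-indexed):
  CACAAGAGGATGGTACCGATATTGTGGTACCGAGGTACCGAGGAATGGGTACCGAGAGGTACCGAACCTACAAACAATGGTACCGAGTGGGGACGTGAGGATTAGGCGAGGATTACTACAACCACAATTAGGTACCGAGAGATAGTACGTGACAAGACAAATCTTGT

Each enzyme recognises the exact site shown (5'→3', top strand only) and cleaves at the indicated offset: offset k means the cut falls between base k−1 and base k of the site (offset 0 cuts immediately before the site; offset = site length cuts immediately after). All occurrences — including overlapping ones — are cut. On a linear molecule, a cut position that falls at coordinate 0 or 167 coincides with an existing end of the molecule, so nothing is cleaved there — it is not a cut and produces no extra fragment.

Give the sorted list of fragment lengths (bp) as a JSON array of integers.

[2,4,5,5,6,7,8,8,9,10,10,11,11,12,13,14,14,18]

Per-enzyme occurrences:
  QalX GGTACCGA/7: at [11, 25, 33, 47, 57, 78, 130] ⇒ [18, 32, 40, 54, 64, 85, 137]
  DwuVI ACAA/4: at [1, 69, 73, 117, 123, 151, 156] ⇒ [5, 73, 77, 121, 127, 155, 160]
  EstII GAGGAT/2: at [5, 96, 107] ⇒ [7, 98, 109]

All cut coordinates (distinct, sorted): [5, 7, 18, 32, 40, 54, 64, 73, 77, 85, 98, 109, 121, 127, 137, 155, 160]

Fragments:
  [0,5): 5 bp
  [5,7): 2 bp
  [7,18): 11 bp
  [18,32): 14 bp
  [32,40): 8 bp
  [40,54): 14 bp
  [54,64): 10 bp
  [64,73): 9 bp
  [73,77): 4 bp
  [77,85): 8 bp
  [85,98): 13 bp
  [98,109): 11 bp
  [109,121): 12 bp
  [121,127): 6 bp
  [127,137): 10 bp
  [137,155): 18 bp
  [155,160): 5 bp
  [160,167): 7 bp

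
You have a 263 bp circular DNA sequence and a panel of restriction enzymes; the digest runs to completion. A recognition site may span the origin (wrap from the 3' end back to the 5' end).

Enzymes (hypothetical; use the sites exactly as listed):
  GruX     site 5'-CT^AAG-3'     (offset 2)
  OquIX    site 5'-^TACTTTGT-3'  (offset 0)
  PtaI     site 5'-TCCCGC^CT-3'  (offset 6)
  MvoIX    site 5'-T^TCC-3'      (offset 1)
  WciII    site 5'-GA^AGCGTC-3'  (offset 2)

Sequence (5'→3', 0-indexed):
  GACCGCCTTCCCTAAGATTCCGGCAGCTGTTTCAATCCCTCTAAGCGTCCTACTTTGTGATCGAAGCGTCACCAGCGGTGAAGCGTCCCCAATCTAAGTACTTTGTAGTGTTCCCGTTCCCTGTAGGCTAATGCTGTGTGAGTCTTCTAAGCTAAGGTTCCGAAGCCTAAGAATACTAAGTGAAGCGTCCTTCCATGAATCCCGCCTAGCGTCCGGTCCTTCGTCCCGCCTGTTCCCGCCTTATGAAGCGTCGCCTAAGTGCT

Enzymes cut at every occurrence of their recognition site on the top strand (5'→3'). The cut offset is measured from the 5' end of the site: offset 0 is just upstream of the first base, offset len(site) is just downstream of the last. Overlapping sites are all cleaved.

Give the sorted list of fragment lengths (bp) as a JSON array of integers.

Site scan:
  GruX (CTAAG, off=2): starts [11, 40, 93, 146, 151, 166, 175, 254] → cuts [13, 42, 95, 148, 153, 168, 177, 256]
  OquIX (TACTTTGT, off=0): starts [50, 98] → cuts [50, 98]
  PtaI (TCCCGCCT, off=6): starts [199, 223, 233] → cuts [205, 229, 239]
  MvoIX (TTCC, off=1): starts [7, 17, 110, 116, 157, 190, 232] → cuts [8, 18, 111, 117, 158, 191, 233]
  WciII (GAAGCGTC, off=2): starts [62, 79, 181, 244] → cuts [64, 81, 183, 246]

Pooled cuts: [8, 13, 18, 42, 50, 64, 81, 95, 98, 111, 117, 148, 153, 158, 168, 177, 183, 191, 205, 229, 233, 239, 246, 256]

Fragment lengths:
  8→13: 5 bp
  13→18: 5 bp
  18→42: 24 bp
  42→50: 8 bp
  50→64: 14 bp
  64→81: 17 bp
  81→95: 14 bp
  95→98: 3 bp
  98→111: 13 bp
  111→117: 6 bp
  117→148: 31 bp
  148→153: 5 bp
  153→158: 5 bp
  158→168: 10 bp
  168→177: 9 bp
  177→183: 6 bp
  183→191: 8 bp
  191→205: 14 bp
  205→229: 24 bp
  229→233: 4 bp
  233→239: 6 bp
  239→246: 7 bp
  246→256: 10 bp
  256→8 (wrap): 263-256+8 = 15 bp

[3,4,5,5,5,5,6,6,6,7,8,8,9,10,10,13,14,14,14,15,17,24,24,31]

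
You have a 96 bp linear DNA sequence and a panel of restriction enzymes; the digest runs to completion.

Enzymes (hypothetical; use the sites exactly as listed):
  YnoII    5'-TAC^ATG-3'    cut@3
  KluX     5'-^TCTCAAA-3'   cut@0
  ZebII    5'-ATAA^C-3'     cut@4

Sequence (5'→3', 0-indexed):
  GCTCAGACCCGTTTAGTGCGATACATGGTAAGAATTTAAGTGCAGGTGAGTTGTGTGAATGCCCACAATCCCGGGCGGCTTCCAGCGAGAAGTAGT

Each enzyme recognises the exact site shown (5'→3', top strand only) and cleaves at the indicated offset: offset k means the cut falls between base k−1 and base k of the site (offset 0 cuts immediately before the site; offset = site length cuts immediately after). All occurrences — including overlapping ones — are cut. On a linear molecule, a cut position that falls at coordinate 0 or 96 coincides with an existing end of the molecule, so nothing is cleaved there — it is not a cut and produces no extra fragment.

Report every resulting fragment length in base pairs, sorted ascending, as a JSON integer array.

[24,72]

Per-enzyme occurrences:
  YnoII TACATG/3: at [21] ⇒ [24]
  KluX (TCTCAAA, off=0): no sites
  ZebII (ATAAC, off=4): no sites

All cut coordinates (distinct, sorted): [24]

Fragments:
  [0,24): 24 bp
  [24,96): 72 bp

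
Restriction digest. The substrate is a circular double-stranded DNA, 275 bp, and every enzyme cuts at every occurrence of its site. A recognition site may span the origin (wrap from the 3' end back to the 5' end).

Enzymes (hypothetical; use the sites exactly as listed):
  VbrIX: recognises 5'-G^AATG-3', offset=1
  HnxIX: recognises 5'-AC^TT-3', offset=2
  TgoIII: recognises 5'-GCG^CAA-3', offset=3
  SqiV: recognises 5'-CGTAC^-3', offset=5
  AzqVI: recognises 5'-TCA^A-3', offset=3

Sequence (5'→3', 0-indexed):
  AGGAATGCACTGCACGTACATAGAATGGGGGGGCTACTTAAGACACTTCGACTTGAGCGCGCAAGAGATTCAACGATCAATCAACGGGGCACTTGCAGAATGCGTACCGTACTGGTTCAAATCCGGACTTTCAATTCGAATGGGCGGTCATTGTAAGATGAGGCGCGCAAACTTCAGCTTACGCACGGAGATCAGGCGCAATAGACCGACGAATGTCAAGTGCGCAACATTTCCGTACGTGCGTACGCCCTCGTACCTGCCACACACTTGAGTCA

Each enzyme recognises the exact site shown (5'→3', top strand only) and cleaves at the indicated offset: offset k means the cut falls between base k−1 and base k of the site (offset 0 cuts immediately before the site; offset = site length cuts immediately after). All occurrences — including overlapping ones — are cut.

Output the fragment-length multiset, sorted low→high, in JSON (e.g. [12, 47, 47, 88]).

[3,4,4,5,5,5,5,6,6,6,7,7,7,8,8,9,9,9,9,9,10,11,11,13,14,14,16,26,29]

Site scan:
  VbrIX (GAATG, off=1): starts [2, 22, 97, 137, 210] → cuts [3, 23, 98, 138, 211]
  HnxIX (ACTT, off=2): starts [35, 44, 50, 90, 126, 170, 265] → cuts [37, 46, 52, 92, 128, 172, 267]
  TgoIII (GCGCAA, off=3): starts [58, 164, 195, 221] → cuts [61, 167, 198, 224]
  SqiV (CGTAC, off=5): starts [14, 102, 107, 233, 241, 251] → cuts [19, 107, 112, 238, 246, 256]
  AzqVI (TCAA, off=3): starts [69, 76, 80, 116, 130, 215, 272] → cuts [0, 72, 79, 83, 119, 133, 218]

Pooled cuts: [0, 3, 19, 23, 37, 46, 52, 61, 72, 79, 83, 92, 98, 107, 112, 119, 128, 133, 138, 167, 172, 198, 211, 218, 224, 238, 246, 256, 267]

Fragments:
  0→3: 3 bp
  3→19: 16 bp
  19→23: 4 bp
  23→37: 14 bp
  37→46: 9 bp
  46→52: 6 bp
  52→61: 9 bp
  61→72: 11 bp
  72→79: 7 bp
  79→83: 4 bp
  83→92: 9 bp
  92→98: 6 bp
  98→107: 9 bp
  107→112: 5 bp
  112→119: 7 bp
  119→128: 9 bp
  128→133: 5 bp
  133→138: 5 bp
  138→167: 29 bp
  167→172: 5 bp
  172→198: 26 bp
  198→211: 13 bp
  211→218: 7 bp
  218→224: 6 bp
  224→238: 14 bp
  238→246: 8 bp
  246→256: 10 bp
  256→267: 11 bp
  267→0 (wrap): 275-267+0 = 8 bp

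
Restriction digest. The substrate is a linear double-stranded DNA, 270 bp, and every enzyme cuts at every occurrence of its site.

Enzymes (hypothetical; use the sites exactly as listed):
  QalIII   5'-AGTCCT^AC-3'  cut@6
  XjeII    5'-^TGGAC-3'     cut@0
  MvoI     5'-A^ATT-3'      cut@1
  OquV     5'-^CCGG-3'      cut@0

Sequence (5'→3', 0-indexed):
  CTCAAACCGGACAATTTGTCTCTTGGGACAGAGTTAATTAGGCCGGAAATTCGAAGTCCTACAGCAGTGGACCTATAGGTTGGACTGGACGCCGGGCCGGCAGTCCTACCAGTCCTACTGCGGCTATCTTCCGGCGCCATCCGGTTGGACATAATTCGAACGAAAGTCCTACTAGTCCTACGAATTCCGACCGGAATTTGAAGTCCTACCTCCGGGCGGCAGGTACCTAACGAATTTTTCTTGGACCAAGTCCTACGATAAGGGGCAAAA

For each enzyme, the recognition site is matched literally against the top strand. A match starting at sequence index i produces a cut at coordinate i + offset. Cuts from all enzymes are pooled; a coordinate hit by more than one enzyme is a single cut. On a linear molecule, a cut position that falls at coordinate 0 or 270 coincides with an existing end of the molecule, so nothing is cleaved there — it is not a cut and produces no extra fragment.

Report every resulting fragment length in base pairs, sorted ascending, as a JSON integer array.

Site scan:
  QalIII AGTCCTAC/6: at [54, 101, 110, 164, 173, 201, 248] ⇒ [60, 107, 116, 170, 179, 207, 254]
  XjeII TGGAC/0: at [67, 80, 85, 145, 241] ⇒ [67, 80, 85, 145, 241]
  MvoI AATT/1: at [12, 35, 47, 152, 182, 194, 232] ⇒ [13, 36, 48, 153, 183, 195, 233]
  OquV CCGG/0: at [6, 42, 91, 96, 130, 140, 190, 211] ⇒ [6, 42, 91, 96, 130, 140, 190, 211]

All cut coordinates (distinct, sorted): [6, 13, 36, 42, 48, 60, 67, 80, 85, 91, 96, 107, 116, 130, 140, 145, 153, 170, 179, 183, 190, 195, 207, 211, 233, 241, 254]

Fragments:
  [0,6): 6 bp
  [6,13): 7 bp
  [13,36): 23 bp
  [36,42): 6 bp
  [42,48): 6 bp
  [48,60): 12 bp
  [60,67): 7 bp
  [67,80): 13 bp
  [80,85): 5 bp
  [85,91): 6 bp
  [91,96): 5 bp
  [96,107): 11 bp
  [107,116): 9 bp
  [116,130): 14 bp
  [130,140): 10 bp
  [140,145): 5 bp
  [145,153): 8 bp
  [153,170): 17 bp
  [170,179): 9 bp
  [179,183): 4 bp
  [183,190): 7 bp
  [190,195): 5 bp
  [195,207): 12 bp
  [207,211): 4 bp
  [211,233): 22 bp
  [233,241): 8 bp
  [241,254): 13 bp
  [254,270): 16 bp

[4,4,5,5,5,5,6,6,6,6,7,7,7,8,8,9,9,10,11,12,12,13,13,14,16,17,22,23]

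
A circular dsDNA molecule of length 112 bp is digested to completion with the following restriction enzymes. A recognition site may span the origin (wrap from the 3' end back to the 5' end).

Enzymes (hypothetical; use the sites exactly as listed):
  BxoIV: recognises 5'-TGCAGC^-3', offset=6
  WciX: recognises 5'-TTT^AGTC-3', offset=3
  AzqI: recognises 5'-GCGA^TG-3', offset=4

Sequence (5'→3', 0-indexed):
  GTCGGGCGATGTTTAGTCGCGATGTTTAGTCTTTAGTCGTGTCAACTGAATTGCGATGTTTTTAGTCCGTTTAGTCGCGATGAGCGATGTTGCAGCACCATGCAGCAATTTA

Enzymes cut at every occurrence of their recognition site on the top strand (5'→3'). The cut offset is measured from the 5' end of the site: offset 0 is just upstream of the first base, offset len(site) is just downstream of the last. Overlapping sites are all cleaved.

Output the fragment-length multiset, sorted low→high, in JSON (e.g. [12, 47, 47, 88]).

[5,5,5,7,7,7,8,8,9,9,10,10,22]

Per-enzyme occurrences:
  BxoIV TGCAGC/6: at [90, 100] ⇒ [96, 106]
  WciX TTTAGTC/3: at [11, 24, 31, 60, 69, 108] ⇒ [14, 27, 34, 63, 72, 111]
  AzqI GCGATG/4: at [5, 18, 52, 76, 83] ⇒ [9, 22, 56, 80, 87]

All cut coordinates (distinct, sorted): [9, 14, 22, 27, 34, 56, 63, 72, 80, 87, 96, 106, 111]

Fragments:
  9→14: 5 bp
  14→22: 8 bp
  22→27: 5 bp
  27→34: 7 bp
  34→56: 22 bp
  56→63: 7 bp
  63→72: 9 bp
  72→80: 8 bp
  80→87: 7 bp
  87→96: 9 bp
  96→106: 10 bp
  106→111: 5 bp
  111→9 (wrap): 112-111+9 = 10 bp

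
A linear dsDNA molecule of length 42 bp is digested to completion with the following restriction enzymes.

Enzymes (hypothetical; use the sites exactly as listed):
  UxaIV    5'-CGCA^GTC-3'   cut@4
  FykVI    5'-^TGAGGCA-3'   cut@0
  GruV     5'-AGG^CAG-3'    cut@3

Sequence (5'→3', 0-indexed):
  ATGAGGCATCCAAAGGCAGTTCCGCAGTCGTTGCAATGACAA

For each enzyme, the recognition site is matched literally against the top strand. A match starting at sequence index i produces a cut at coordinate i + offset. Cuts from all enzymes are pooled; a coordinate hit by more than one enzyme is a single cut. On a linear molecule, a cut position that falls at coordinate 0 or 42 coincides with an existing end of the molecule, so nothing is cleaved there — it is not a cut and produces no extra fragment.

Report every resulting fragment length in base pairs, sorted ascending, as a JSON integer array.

[1,10,15,16]

Scan for sites:
  UxaIV CGCAGTC/4: at [22] ⇒ [26]
  FykVI TGAGGCA/0: at [1] ⇒ [1]
  GruV AGGCAG/3: at [13] ⇒ [16]

All cut coordinates (distinct, sorted): [1, 16, 26]

Fragments:
  [0,1): 1 bp
  [1,16): 15 bp
  [16,26): 10 bp
  [26,42): 16 bp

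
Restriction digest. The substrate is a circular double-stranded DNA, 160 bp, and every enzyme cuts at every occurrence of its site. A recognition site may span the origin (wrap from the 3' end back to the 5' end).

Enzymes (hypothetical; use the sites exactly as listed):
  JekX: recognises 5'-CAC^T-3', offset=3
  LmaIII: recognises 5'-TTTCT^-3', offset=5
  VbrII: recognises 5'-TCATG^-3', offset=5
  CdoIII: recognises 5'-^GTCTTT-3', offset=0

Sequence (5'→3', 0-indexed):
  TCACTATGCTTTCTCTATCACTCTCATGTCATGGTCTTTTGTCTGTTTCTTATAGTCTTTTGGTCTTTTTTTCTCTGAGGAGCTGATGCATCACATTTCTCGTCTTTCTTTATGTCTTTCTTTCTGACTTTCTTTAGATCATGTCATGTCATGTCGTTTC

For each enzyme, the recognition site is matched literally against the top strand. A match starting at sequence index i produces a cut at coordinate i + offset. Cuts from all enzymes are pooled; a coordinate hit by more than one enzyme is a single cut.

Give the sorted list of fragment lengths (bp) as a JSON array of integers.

[1,3,4,4,4,5,5,5,7,7,8,8,8,8,8,10,10,12,17,26]

Site scan:
  JekX CACT/3: at [1, 18] ⇒ [4, 21]
  LmaIII TTTCT/5: at [9, 45, 69, 95, 104, 116, 120, 128, 156] ⇒ [1, 14, 50, 74, 100, 109, 121, 125, 133]
  VbrII TCATG/5: at [23, 28, 138, 143, 148] ⇒ [28, 33, 143, 148, 153]
  CdoIII GTCTTT/0: at [33, 54, 62, 101, 113] ⇒ [33, 54, 62, 101, 113]

All cut coordinates (distinct, sorted): [1, 4, 14, 21, 28, 33, 50, 54, 62, 74, 100, 101, 109, 113, 121, 125, 133, 143, 148, 153]

Fragments:
  1→4: 3 bp
  4→14: 10 bp
  14→21: 7 bp
  21→28: 7 bp
  28→33: 5 bp
  33→50: 17 bp
  50→54: 4 bp
  54→62: 8 bp
  62→74: 12 bp
  74→100: 26 bp
  100→101: 1 bp
  101→109: 8 bp
  109→113: 4 bp
  113→121: 8 bp
  121→125: 4 bp
  125→133: 8 bp
  133→143: 10 bp
  143→148: 5 bp
  148→153: 5 bp
  153→1 (wrap): 160-153+1 = 8 bp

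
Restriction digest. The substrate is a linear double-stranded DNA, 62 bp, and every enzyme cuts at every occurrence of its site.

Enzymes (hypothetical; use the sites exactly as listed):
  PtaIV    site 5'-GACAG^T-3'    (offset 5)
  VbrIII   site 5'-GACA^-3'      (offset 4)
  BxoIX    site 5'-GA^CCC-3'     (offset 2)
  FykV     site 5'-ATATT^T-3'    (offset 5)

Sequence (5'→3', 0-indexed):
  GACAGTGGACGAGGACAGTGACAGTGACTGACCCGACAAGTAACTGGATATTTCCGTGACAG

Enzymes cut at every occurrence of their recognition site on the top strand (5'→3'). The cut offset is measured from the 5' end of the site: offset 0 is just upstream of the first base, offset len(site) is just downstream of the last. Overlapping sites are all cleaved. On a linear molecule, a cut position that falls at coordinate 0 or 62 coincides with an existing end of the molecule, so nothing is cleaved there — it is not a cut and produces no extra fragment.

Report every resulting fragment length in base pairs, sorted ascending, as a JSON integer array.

Scan for sites:
  PtaIV GACAGT/5: at [0, 13, 19] ⇒ [5, 18, 24]
  VbrIII GACA/4: at [0, 13, 19, 34, 57] ⇒ [4, 17, 23, 38, 61]
  BxoIX GACCC/2: at [29] ⇒ [31]
  FykV ATATTT/5: at [47] ⇒ [52]

All cut coordinates (distinct, sorted): [4, 5, 17, 18, 23, 24, 31, 38, 52, 61]

Fragments:
  [0,4): 4 bp
  [4,5): 1 bp
  [5,17): 12 bp
  [17,18): 1 bp
  [18,23): 5 bp
  [23,24): 1 bp
  [24,31): 7 bp
  [31,38): 7 bp
  [38,52): 14 bp
  [52,61): 9 bp
  [61,62): 1 bp

[1,1,1,1,4,5,7,7,9,12,14]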